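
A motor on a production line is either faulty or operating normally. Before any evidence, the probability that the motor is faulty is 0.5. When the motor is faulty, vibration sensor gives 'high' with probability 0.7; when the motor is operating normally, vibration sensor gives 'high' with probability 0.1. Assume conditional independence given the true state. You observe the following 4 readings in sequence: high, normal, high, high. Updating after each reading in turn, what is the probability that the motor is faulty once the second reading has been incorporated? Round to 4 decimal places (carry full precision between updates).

Each posterior becomes the prior for the next update.
After 'high': P(faulty) = 0.7·0.5000 / (0.7·0.5000 + 0.1·0.5000) ≈ 0.8750
After 'normal': P(faulty) = 0.3·0.8750 / (0.3·0.8750 + 0.9·0.1250) ≈ 0.7000

0.7000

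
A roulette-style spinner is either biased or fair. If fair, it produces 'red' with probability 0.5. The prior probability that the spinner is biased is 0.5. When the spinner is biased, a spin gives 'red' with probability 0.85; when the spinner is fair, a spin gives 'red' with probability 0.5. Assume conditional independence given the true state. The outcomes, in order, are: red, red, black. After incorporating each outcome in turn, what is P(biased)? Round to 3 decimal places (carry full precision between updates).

After 'red': P(biased) = 0.85·0.5000 / (0.85·0.5000 + 0.5·0.5000) ≈ 0.6296
After 'red': P(biased) = 0.85·0.6296 / (0.85·0.6296 + 0.5·0.3704) ≈ 0.7429
After 'black': P(biased) = 0.15·0.7429 / (0.15·0.7429 + 0.5·0.2571) ≈ 0.4644

0.464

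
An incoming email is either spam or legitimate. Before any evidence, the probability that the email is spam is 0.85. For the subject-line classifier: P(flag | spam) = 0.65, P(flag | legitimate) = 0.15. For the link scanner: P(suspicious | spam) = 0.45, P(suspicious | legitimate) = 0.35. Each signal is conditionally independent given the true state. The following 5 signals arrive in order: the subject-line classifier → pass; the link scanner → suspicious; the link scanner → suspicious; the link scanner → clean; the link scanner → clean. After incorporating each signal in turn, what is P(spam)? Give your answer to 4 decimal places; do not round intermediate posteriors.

0.7342

After the subject-line classifier='pass': P(spam) = 0.35·0.8500 / (0.35·0.8500 + 0.85·0.1500) ≈ 0.7000
After the link scanner='suspicious': P(spam) = 0.45·0.7000 / (0.45·0.7000 + 0.35·0.3000) ≈ 0.7500
After the link scanner='suspicious': P(spam) = 0.45·0.7500 / (0.45·0.7500 + 0.35·0.2500) ≈ 0.7941
After the link scanner='clean': P(spam) = 0.55·0.7941 / (0.55·0.7941 + 0.65·0.2059) ≈ 0.7655
After the link scanner='clean': P(spam) = 0.55·0.7655 / (0.55·0.7655 + 0.65·0.2345) ≈ 0.7342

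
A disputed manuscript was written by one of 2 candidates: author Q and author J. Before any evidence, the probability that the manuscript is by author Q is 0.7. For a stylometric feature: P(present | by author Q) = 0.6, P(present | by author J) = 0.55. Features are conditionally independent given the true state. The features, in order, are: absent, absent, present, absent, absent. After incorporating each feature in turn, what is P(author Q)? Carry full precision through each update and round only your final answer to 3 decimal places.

After 'absent': P(author Q) = 0.4·0.7000 / (0.4·0.7000 + 0.45·0.3000) ≈ 0.6747
After 'absent': P(author Q) = 0.4·0.6747 / (0.4·0.6747 + 0.45·0.3253) ≈ 0.6483
After 'present': P(author Q) = 0.6·0.6483 / (0.6·0.6483 + 0.55·0.3517) ≈ 0.6679
After 'absent': P(author Q) = 0.4·0.6679 / (0.4·0.6679 + 0.45·0.3321) ≈ 0.6413
After 'absent': P(author Q) = 0.4·0.6413 / (0.4·0.6413 + 0.45·0.3587) ≈ 0.6138

0.614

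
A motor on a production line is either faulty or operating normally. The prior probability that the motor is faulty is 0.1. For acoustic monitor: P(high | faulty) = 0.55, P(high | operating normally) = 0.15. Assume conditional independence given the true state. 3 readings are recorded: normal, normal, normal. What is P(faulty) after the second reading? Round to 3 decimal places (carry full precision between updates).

0.030

After 'normal': P(faulty) = 0.45·0.1000 / (0.45·0.1000 + 0.85·0.9000) ≈ 0.0556
After 'normal': P(faulty) = 0.45·0.0556 / (0.45·0.0556 + 0.85·0.9444) ≈ 0.0302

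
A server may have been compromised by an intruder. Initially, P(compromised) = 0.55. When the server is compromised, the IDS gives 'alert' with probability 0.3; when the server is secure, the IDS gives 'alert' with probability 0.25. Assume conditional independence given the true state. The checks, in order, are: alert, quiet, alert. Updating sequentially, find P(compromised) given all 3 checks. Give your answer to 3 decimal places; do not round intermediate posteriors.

After 'alert': P(compromised) = 0.3·0.5500 / (0.3·0.5500 + 0.25·0.4500) ≈ 0.5946
After 'quiet': P(compromised) = 0.7·0.5946 / (0.7·0.5946 + 0.75·0.4054) ≈ 0.5779
After 'alert': P(compromised) = 0.3·0.5779 / (0.3·0.5779 + 0.25·0.4221) ≈ 0.6216

0.622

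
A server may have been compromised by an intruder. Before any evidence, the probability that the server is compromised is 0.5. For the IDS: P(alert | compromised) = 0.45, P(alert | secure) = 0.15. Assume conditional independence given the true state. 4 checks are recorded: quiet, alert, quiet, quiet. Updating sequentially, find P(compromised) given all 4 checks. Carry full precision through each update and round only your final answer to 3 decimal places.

0.448

Each posterior becomes the prior for the next update.
After 'quiet': P(compromised) = 0.55·0.5000 / (0.55·0.5000 + 0.85·0.5000) ≈ 0.3929
After 'alert': P(compromised) = 0.45·0.3929 / (0.45·0.3929 + 0.15·0.6071) ≈ 0.6600
After 'quiet': P(compromised) = 0.55·0.6600 / (0.55·0.6600 + 0.85·0.3400) ≈ 0.5567
After 'quiet': P(compromised) = 0.55·0.5567 / (0.55·0.5567 + 0.85·0.4433) ≈ 0.4483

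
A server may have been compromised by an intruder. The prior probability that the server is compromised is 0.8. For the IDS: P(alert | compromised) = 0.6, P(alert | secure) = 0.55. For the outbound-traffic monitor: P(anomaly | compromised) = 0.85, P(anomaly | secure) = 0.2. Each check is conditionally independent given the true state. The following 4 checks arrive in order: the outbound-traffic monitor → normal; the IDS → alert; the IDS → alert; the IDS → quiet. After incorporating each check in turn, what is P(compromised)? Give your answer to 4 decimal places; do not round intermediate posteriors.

After the outbound-traffic monitor='normal': P(compromised) = 0.15·0.8000 / (0.15·0.8000 + 0.8·0.2000) ≈ 0.4286
After the IDS='alert': P(compromised) = 0.6·0.4286 / (0.6·0.4286 + 0.55·0.5714) ≈ 0.4500
After the IDS='alert': P(compromised) = 0.6·0.4500 / (0.6·0.4500 + 0.55·0.5500) ≈ 0.4716
After the IDS='quiet': P(compromised) = 0.4·0.4716 / (0.4·0.4716 + 0.45·0.5284) ≈ 0.4424

0.4424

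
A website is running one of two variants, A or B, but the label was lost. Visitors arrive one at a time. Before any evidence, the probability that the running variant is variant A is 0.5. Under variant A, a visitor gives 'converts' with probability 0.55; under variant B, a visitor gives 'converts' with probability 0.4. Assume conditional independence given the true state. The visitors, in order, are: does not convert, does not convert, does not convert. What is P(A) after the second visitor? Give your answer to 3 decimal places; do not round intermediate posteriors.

0.360

After 'does not convert': P(A) = 0.45·0.5000 / (0.45·0.5000 + 0.6·0.5000) ≈ 0.4286
After 'does not convert': P(A) = 0.45·0.4286 / (0.45·0.4286 + 0.6·0.5714) ≈ 0.3600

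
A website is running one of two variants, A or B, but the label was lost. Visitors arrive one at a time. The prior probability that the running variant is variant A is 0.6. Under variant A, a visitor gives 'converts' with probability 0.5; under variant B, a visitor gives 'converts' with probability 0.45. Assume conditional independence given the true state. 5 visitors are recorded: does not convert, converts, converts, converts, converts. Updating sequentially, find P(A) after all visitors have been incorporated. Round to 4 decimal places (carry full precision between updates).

0.6752

Each posterior becomes the prior for the next update.
After 'does not convert': P(A) = 0.5·0.6000 / (0.5·0.6000 + 0.55·0.4000) ≈ 0.5769
After 'converts': P(A) = 0.5·0.5769 / (0.5·0.5769 + 0.45·0.4231) ≈ 0.6024
After 'converts': P(A) = 0.5·0.6024 / (0.5·0.6024 + 0.45·0.3976) ≈ 0.6274
After 'converts': P(A) = 0.5·0.6274 / (0.5·0.6274 + 0.45·0.3726) ≈ 0.6516
After 'converts': P(A) = 0.5·0.6516 / (0.5·0.6516 + 0.45·0.3484) ≈ 0.6752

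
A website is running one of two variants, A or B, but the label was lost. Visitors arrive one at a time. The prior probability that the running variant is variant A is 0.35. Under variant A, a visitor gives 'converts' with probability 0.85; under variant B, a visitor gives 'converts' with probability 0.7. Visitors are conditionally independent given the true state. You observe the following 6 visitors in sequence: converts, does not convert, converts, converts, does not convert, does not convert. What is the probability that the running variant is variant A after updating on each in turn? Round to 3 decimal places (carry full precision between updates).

After 'converts': P(A) = 0.85·0.3500 / (0.85·0.3500 + 0.7·0.6500) ≈ 0.3953
After 'does not convert': P(A) = 0.15·0.3953 / (0.15·0.3953 + 0.3·0.6047) ≈ 0.2464
After 'converts': P(A) = 0.85·0.2464 / (0.85·0.2464 + 0.7·0.7536) ≈ 0.2842
After 'converts': P(A) = 0.85·0.2842 / (0.85·0.2842 + 0.7·0.7158) ≈ 0.3253
After 'does not convert': P(A) = 0.15·0.3253 / (0.15·0.3253 + 0.3·0.6747) ≈ 0.1942
After 'does not convert': P(A) = 0.15·0.1942 / (0.15·0.1942 + 0.3·0.8058) ≈ 0.1076

0.108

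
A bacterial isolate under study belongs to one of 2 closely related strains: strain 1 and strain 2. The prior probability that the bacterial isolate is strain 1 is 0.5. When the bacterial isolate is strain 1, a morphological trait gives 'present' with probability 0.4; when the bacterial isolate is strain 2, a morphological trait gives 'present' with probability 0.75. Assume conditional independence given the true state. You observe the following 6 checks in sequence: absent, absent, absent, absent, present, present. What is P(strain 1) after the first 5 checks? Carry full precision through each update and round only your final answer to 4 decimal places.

0.9465

Apply Bayes' rule sequentially, carrying P(strain 1) forward.
After 'absent': P(strain 1) = 0.6·0.5000 / (0.6·0.5000 + 0.25·0.5000) ≈ 0.7059
After 'absent': P(strain 1) = 0.6·0.7059 / (0.6·0.7059 + 0.25·0.2941) ≈ 0.8521
After 'absent': P(strain 1) = 0.6·0.8521 / (0.6·0.8521 + 0.25·0.1479) ≈ 0.9325
After 'absent': P(strain 1) = 0.6·0.9325 / (0.6·0.9325 + 0.25·0.0675) ≈ 0.9707
After 'present': P(strain 1) = 0.4·0.9707 / (0.4·0.9707 + 0.75·0.0293) ≈ 0.9465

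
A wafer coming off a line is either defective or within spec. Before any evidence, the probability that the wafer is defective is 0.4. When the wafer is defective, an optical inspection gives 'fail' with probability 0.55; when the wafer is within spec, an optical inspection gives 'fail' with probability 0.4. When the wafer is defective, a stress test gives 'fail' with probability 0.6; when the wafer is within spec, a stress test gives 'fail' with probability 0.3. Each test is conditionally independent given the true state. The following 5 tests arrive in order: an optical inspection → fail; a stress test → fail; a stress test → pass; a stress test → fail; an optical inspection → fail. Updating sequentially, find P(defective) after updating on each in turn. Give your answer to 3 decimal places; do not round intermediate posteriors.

0.742

After an optical inspection='fail': P(defective) = 0.55·0.4000 / (0.55·0.4000 + 0.4·0.6000) ≈ 0.4783
After a stress test='fail': P(defective) = 0.6·0.4783 / (0.6·0.4783 + 0.3·0.5217) ≈ 0.6471
After a stress test='pass': P(defective) = 0.4·0.6471 / (0.4·0.6471 + 0.7·0.3529) ≈ 0.5116
After a stress test='fail': P(defective) = 0.6·0.5116 / (0.6·0.5116 + 0.3·0.4884) ≈ 0.6769
After an optical inspection='fail': P(defective) = 0.55·0.6769 / (0.55·0.6769 + 0.4·0.3231) ≈ 0.7423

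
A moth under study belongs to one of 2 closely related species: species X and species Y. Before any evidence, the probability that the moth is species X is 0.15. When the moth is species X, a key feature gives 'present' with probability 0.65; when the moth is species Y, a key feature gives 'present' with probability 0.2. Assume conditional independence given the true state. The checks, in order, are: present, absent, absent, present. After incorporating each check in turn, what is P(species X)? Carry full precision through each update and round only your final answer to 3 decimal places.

After 'present': P(species X) = 0.65·0.1500 / (0.65·0.1500 + 0.2·0.8500) ≈ 0.3645
After 'absent': P(species X) = 0.35·0.3645 / (0.35·0.3645 + 0.8·0.6355) ≈ 0.2006
After 'absent': P(species X) = 0.35·0.2006 / (0.35·0.2006 + 0.8·0.7994) ≈ 0.0989
After 'present': P(species X) = 0.65·0.0989 / (0.65·0.0989 + 0.2·0.9011) ≈ 0.2630

0.263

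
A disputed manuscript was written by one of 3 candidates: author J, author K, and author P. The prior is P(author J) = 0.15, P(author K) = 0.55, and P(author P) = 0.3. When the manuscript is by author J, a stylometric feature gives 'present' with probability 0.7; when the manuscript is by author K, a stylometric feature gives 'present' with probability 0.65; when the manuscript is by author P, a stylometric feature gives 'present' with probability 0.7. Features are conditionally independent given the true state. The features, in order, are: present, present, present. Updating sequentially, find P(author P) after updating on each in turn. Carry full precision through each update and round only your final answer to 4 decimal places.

After 'present': normaliser = 0.7·0.1500 + 0.65·0.5500 + 0.7·0.3000; P(author J) ≈ 0.1561, P(author K) ≈ 0.5316, P(author P) ≈ 0.3123
After 'present': normaliser = 0.7·0.1561 + 0.65·0.5316 + 0.7·0.3123; P(author J) ≈ 0.1623, P(author K) ≈ 0.5131, P(author P) ≈ 0.3246
After 'present': normaliser = 0.7·0.1623 + 0.65·0.5131 + 0.7·0.3246; P(author J) ≈ 0.1685, P(author K) ≈ 0.4946, P(author P) ≈ 0.3369

0.3369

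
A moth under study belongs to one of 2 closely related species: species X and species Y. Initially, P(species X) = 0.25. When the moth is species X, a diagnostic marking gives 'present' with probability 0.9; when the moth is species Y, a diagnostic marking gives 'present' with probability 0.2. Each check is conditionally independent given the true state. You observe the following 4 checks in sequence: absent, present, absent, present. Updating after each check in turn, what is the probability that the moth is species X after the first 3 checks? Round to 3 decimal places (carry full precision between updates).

0.023

Each posterior becomes the prior for the next update.
After 'absent': P(species X) = 0.1·0.2500 / (0.1·0.2500 + 0.8·0.7500) ≈ 0.0400
After 'present': P(species X) = 0.9·0.0400 / (0.9·0.0400 + 0.2·0.9600) ≈ 0.1579
After 'absent': P(species X) = 0.1·0.1579 / (0.1·0.1579 + 0.8·0.8421) ≈ 0.0229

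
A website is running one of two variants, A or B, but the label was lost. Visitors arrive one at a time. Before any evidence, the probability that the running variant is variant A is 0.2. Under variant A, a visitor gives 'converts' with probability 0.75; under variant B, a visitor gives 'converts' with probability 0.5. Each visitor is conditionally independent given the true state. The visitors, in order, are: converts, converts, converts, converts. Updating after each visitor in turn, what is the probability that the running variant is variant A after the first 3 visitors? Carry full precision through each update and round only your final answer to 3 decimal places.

0.458

Apply Bayes' rule sequentially, carrying P(A) forward.
After 'converts': P(A) = 0.75·0.2000 / (0.75·0.2000 + 0.5·0.8000) ≈ 0.2727
After 'converts': P(A) = 0.75·0.2727 / (0.75·0.2727 + 0.5·0.7273) ≈ 0.3600
After 'converts': P(A) = 0.75·0.3600 / (0.75·0.3600 + 0.5·0.6400) ≈ 0.4576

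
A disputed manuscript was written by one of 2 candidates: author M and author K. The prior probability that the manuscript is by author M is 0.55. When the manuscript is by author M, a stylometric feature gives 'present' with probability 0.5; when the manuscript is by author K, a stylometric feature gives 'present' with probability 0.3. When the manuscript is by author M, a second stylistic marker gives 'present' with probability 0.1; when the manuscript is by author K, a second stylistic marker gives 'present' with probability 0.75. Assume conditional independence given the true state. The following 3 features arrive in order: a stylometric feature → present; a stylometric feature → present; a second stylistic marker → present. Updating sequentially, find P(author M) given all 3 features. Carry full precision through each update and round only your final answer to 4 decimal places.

Apply Bayes' rule sequentially, carrying P(author M) forward.
After a stylometric feature='present': P(author M) = 0.5·0.5500 / (0.5·0.5500 + 0.3·0.4500) ≈ 0.6707
After a stylometric feature='present': P(author M) = 0.5·0.6707 / (0.5·0.6707 + 0.3·0.3293) ≈ 0.7725
After a second stylistic marker='present': P(author M) = 0.1·0.7725 / (0.1·0.7725 + 0.75·0.2275) ≈ 0.3116

0.3116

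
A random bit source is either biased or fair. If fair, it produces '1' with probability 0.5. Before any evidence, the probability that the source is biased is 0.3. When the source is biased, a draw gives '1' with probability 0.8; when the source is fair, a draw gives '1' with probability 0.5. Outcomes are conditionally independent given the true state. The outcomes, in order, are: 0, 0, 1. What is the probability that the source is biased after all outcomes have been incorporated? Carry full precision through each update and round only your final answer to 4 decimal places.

After '0': P(biased) = 0.2·0.3000 / (0.2·0.3000 + 0.5·0.7000) ≈ 0.1463
After '0': P(biased) = 0.2·0.1463 / (0.2·0.1463 + 0.5·0.8537) ≈ 0.0642
After '1': P(biased) = 0.8·0.0642 / (0.8·0.0642 + 0.5·0.9358) ≈ 0.0989

0.0989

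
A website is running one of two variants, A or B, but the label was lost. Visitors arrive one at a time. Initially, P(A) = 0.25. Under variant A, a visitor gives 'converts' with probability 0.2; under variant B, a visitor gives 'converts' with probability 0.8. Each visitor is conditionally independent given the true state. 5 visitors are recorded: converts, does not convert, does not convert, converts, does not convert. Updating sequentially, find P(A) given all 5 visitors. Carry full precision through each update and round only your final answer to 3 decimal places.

After 'converts': P(A) = 0.2·0.2500 / (0.2·0.2500 + 0.8·0.7500) ≈ 0.0769
After 'does not convert': P(A) = 0.8·0.0769 / (0.8·0.0769 + 0.2·0.9231) ≈ 0.2500
After 'does not convert': P(A) = 0.8·0.2500 / (0.8·0.2500 + 0.2·0.7500) ≈ 0.5714
After 'converts': P(A) = 0.2·0.5714 / (0.2·0.5714 + 0.8·0.4286) ≈ 0.2500
After 'does not convert': P(A) = 0.8·0.2500 / (0.8·0.2500 + 0.2·0.7500) ≈ 0.5714

0.571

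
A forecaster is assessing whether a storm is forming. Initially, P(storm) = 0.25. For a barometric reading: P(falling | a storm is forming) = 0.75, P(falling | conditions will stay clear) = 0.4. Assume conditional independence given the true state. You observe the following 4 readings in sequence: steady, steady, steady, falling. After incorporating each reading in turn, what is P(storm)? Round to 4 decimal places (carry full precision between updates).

After 'steady': P(storm) = 0.25·0.2500 / (0.25·0.2500 + 0.6·0.7500) ≈ 0.1220
After 'steady': P(storm) = 0.25·0.1220 / (0.25·0.1220 + 0.6·0.8780) ≈ 0.0547
After 'steady': P(storm) = 0.25·0.0547 / (0.25·0.0547 + 0.6·0.9453) ≈ 0.0235
After 'falling': P(storm) = 0.75·0.0235 / (0.75·0.0235 + 0.4·0.9765) ≈ 0.0433

0.0433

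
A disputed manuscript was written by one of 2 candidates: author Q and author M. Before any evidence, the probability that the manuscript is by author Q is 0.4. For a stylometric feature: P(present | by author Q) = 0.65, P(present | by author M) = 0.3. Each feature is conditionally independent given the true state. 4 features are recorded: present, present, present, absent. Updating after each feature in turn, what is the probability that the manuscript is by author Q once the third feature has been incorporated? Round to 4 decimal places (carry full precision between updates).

After 'present': P(author Q) = 0.65·0.4000 / (0.65·0.4000 + 0.3·0.6000) ≈ 0.5909
After 'present': P(author Q) = 0.65·0.5909 / (0.65·0.5909 + 0.3·0.4091) ≈ 0.7578
After 'present': P(author Q) = 0.65·0.7578 / (0.65·0.7578 + 0.3·0.2422) ≈ 0.8715

0.8715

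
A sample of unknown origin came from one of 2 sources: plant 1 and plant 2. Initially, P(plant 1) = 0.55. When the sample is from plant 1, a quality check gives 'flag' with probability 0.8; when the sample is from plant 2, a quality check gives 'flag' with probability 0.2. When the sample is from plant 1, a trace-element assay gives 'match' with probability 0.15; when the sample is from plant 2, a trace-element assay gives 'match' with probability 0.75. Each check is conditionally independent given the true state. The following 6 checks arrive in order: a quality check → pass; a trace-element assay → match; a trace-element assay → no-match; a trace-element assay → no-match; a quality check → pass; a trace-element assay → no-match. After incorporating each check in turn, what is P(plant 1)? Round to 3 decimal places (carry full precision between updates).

After a quality check='pass': P(plant 1) = 0.2·0.5500 / (0.2·0.5500 + 0.8·0.4500) ≈ 0.2340
After a trace-element assay='match': P(plant 1) = 0.15·0.2340 / (0.15·0.2340 + 0.75·0.7660) ≈ 0.0576
After a trace-element assay='no-match': P(plant 1) = 0.85·0.0576 / (0.85·0.0576 + 0.25·0.9424) ≈ 0.1720
After a trace-element assay='no-match': P(plant 1) = 0.85·0.1720 / (0.85·0.1720 + 0.25·0.8280) ≈ 0.4140
After a quality check='pass': P(plant 1) = 0.2·0.4140 / (0.2·0.4140 + 0.8·0.5860) ≈ 0.1501
After a trace-element assay='no-match': P(plant 1) = 0.85·0.1501 / (0.85·0.1501 + 0.25·0.8499) ≈ 0.3752

0.375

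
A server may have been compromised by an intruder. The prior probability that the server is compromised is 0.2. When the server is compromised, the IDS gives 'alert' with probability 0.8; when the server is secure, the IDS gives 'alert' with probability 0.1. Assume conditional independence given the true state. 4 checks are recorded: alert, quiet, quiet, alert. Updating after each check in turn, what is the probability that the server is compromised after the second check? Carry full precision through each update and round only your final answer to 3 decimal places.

0.308

After 'alert': P(compromised) = 0.8·0.2000 / (0.8·0.2000 + 0.1·0.8000) ≈ 0.6667
After 'quiet': P(compromised) = 0.2·0.6667 / (0.2·0.6667 + 0.9·0.3333) ≈ 0.3077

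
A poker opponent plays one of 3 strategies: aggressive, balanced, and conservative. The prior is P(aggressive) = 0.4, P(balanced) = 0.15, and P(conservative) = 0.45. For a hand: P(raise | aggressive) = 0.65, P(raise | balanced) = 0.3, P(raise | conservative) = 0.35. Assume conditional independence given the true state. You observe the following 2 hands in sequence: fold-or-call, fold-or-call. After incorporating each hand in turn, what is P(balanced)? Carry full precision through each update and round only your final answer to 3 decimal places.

0.235

After 'fold-or-call': normaliser = 0.35·0.4000 + 0.7·0.1500 + 0.65·0.4500; P(aggressive) ≈ 0.2605, P(balanced) ≈ 0.1953, P(conservative) ≈ 0.5442
After 'fold-or-call': normaliser = 0.35·0.2605 + 0.7·0.1953 + 0.65·0.5442; P(aggressive) ≈ 0.1567, P(balanced) ≈ 0.2351, P(conservative) ≈ 0.6082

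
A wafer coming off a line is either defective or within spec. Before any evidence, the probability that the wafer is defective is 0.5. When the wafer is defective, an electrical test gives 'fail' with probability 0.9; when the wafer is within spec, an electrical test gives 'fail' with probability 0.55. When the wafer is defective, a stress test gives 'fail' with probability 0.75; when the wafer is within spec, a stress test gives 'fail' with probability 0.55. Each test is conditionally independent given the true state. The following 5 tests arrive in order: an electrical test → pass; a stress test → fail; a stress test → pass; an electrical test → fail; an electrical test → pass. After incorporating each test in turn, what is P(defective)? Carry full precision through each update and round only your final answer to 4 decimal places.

0.0577

After an electrical test='pass': P(defective) = 0.1·0.5000 / (0.1·0.5000 + 0.45·0.5000) ≈ 0.1818
After a stress test='fail': P(defective) = 0.75·0.1818 / (0.75·0.1818 + 0.55·0.8182) ≈ 0.2326
After a stress test='pass': P(defective) = 0.25·0.2326 / (0.25·0.2326 + 0.45·0.7674) ≈ 0.1441
After an electrical test='fail': P(defective) = 0.9·0.1441 / (0.9·0.1441 + 0.55·0.8559) ≈ 0.2160
After an electrical test='pass': P(defective) = 0.1·0.2160 / (0.1·0.2160 + 0.45·0.7840) ≈ 0.0577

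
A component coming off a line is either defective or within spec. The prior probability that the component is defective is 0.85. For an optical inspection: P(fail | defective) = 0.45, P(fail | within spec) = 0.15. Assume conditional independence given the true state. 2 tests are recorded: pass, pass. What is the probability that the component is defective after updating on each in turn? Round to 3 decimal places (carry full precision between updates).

0.703

After 'pass': P(defective) = 0.55·0.8500 / (0.55·0.8500 + 0.85·0.1500) ≈ 0.7857
After 'pass': P(defective) = 0.55·0.7857 / (0.55·0.7857 + 0.85·0.2143) ≈ 0.7035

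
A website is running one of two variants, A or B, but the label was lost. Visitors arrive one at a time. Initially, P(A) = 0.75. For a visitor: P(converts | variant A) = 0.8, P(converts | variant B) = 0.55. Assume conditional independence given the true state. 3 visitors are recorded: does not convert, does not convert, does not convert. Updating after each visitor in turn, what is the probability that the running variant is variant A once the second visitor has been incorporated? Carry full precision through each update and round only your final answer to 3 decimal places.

After 'does not convert': P(A) = 0.2·0.7500 / (0.2·0.7500 + 0.45·0.2500) ≈ 0.5714
After 'does not convert': P(A) = 0.2·0.5714 / (0.2·0.5714 + 0.45·0.4286) ≈ 0.3721

0.372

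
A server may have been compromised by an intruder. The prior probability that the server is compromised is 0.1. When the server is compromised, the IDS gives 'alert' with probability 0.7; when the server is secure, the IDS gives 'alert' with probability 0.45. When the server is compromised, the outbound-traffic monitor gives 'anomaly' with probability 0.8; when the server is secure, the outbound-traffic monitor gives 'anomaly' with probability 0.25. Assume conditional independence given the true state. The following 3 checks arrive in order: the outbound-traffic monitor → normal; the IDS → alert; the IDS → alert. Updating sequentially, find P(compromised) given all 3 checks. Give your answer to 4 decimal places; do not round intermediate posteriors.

0.0669

After the outbound-traffic monitor='normal': P(compromised) = 0.2·0.1000 / (0.2·0.1000 + 0.75·0.9000) ≈ 0.0288
After the IDS='alert': P(compromised) = 0.7·0.0288 / (0.7·0.0288 + 0.45·0.9712) ≈ 0.0441
After the IDS='alert': P(compromised) = 0.7·0.0441 / (0.7·0.0441 + 0.45·0.9559) ≈ 0.0669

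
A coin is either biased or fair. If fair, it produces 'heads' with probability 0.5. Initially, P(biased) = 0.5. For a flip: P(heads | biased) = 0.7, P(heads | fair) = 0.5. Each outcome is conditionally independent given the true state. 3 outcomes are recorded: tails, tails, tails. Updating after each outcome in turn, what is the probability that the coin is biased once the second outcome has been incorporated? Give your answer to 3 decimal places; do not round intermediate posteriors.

Each posterior becomes the prior for the next update.
After 'tails': P(biased) = 0.3·0.5000 / (0.3·0.5000 + 0.5·0.5000) ≈ 0.3750
After 'tails': P(biased) = 0.3·0.3750 / (0.3·0.3750 + 0.5·0.6250) ≈ 0.2647

0.265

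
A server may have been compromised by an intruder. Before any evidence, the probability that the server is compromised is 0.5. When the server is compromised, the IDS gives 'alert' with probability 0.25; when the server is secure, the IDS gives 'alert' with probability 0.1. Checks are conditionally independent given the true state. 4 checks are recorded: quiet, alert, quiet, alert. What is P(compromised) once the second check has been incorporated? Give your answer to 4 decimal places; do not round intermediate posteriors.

0.6757

After 'quiet': P(compromised) = 0.75·0.5000 / (0.75·0.5000 + 0.9·0.5000) ≈ 0.4545
After 'alert': P(compromised) = 0.25·0.4545 / (0.25·0.4545 + 0.1·0.5455) ≈ 0.6757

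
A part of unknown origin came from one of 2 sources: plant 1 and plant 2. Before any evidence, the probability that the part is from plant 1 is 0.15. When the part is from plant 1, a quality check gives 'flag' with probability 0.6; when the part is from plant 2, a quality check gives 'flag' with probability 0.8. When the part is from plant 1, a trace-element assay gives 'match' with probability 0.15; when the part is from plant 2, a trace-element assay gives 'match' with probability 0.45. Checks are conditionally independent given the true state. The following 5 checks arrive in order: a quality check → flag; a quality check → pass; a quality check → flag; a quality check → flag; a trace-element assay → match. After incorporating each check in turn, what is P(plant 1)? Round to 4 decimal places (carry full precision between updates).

0.0473

After a quality check='flag': P(plant 1) = 0.6·0.1500 / (0.6·0.1500 + 0.8·0.8500) ≈ 0.1169
After a quality check='pass': P(plant 1) = 0.4·0.1169 / (0.4·0.1169 + 0.2·0.8831) ≈ 0.2093
After a quality check='flag': P(plant 1) = 0.6·0.2093 / (0.6·0.2093 + 0.8·0.7907) ≈ 0.1656
After a quality check='flag': P(plant 1) = 0.6·0.1656 / (0.6·0.1656 + 0.8·0.8344) ≈ 0.1296
After a trace-element assay='match': P(plant 1) = 0.15·0.1296 / (0.15·0.1296 + 0.45·0.8704) ≈ 0.0473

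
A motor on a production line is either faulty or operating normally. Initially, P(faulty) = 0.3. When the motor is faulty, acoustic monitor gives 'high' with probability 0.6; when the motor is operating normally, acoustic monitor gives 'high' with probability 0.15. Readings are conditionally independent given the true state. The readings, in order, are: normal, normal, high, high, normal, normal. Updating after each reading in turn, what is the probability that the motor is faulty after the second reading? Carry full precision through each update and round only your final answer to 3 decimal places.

0.087

After 'normal': P(faulty) = 0.4·0.3000 / (0.4·0.3000 + 0.85·0.7000) ≈ 0.1678
After 'normal': P(faulty) = 0.4·0.1678 / (0.4·0.1678 + 0.85·0.8322) ≈ 0.0867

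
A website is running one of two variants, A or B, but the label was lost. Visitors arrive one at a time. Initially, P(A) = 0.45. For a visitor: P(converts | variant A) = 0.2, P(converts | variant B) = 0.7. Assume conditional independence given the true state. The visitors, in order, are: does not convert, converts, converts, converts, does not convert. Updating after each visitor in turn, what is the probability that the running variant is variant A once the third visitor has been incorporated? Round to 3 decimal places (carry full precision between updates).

0.151

Apply Bayes' rule sequentially, carrying P(A) forward.
After 'does not convert': P(A) = 0.8·0.4500 / (0.8·0.4500 + 0.3·0.5500) ≈ 0.6857
After 'converts': P(A) = 0.2·0.6857 / (0.2·0.6857 + 0.7·0.3143) ≈ 0.3840
After 'converts': P(A) = 0.2·0.3840 / (0.2·0.3840 + 0.7·0.6160) ≈ 0.1512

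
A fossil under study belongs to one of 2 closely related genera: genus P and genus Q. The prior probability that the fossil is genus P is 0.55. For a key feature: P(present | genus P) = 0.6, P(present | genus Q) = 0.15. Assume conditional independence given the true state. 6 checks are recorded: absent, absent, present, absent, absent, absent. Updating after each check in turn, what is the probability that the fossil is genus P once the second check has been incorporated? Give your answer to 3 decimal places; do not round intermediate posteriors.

0.213

After 'absent': P(genus P) = 0.4·0.5500 / (0.4·0.5500 + 0.85·0.4500) ≈ 0.3651
After 'absent': P(genus P) = 0.4·0.3651 / (0.4·0.3651 + 0.85·0.6349) ≈ 0.2130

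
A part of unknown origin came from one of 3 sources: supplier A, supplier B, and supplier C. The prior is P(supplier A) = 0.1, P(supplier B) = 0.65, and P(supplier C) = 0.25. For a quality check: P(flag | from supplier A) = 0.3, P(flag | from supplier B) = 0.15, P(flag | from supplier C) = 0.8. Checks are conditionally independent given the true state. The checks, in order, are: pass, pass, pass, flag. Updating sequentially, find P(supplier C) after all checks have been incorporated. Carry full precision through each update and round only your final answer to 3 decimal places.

0.022

After 'pass': normaliser = 0.7·0.1000 + 0.85·0.6500 + 0.2·0.2500; P(supplier A) ≈ 0.1041, P(supplier B) ≈ 0.8216, P(supplier C) ≈ 0.0743
After 'pass': normaliser = 0.7·0.1041 + 0.85·0.8216 + 0.2·0.0743; P(supplier A) ≈ 0.0927, P(supplier B) ≈ 0.8884, P(supplier C) ≈ 0.0189
After 'pass': normaliser = 0.7·0.0927 + 0.85·0.8884 + 0.2·0.0189; P(supplier A) ≈ 0.0788, P(supplier B) ≈ 0.9166, P(supplier C) ≈ 0.0046
After 'flag': normaliser = 0.3·0.0788 + 0.15·0.9166 + 0.8·0.0046; P(supplier A) ≈ 0.1434, P(supplier B) ≈ 0.8343, P(supplier C) ≈ 0.0223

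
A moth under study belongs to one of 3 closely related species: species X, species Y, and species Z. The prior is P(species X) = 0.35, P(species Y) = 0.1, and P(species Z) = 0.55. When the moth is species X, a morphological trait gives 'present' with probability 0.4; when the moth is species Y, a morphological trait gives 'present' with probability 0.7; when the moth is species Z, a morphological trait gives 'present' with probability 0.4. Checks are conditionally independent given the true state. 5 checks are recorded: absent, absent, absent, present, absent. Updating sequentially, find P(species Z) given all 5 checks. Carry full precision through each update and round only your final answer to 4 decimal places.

Apply Bayes' rule sequentially, carrying P(species Z) forward.
After 'absent': normaliser = 0.6·0.3500 + 0.3·0.1000 + 0.6·0.5500; P(species X) ≈ 0.3684, P(species Y) ≈ 0.0526, P(species Z) ≈ 0.5789
After 'absent': normaliser = 0.6·0.3684 + 0.3·0.0526 + 0.6·0.5789; P(species X) ≈ 0.3784, P(species Y) ≈ 0.0270, P(species Z) ≈ 0.5946
After 'absent': normaliser = 0.6·0.3784 + 0.3·0.0270 + 0.6·0.5946; P(species X) ≈ 0.3836, P(species Y) ≈ 0.0137, P(species Z) ≈ 0.6027
After 'present': normaliser = 0.4·0.3836 + 0.7·0.0137 + 0.4·0.6027; P(species X) ≈ 0.3797, P(species Y) ≈ 0.0237, P(species Z) ≈ 0.5966
After 'absent': normaliser = 0.6·0.3797 + 0.3·0.0237 + 0.6·0.5966; P(species X) ≈ 0.3842, P(species Y) ≈ 0.0120, P(species Z) ≈ 0.6038

0.6038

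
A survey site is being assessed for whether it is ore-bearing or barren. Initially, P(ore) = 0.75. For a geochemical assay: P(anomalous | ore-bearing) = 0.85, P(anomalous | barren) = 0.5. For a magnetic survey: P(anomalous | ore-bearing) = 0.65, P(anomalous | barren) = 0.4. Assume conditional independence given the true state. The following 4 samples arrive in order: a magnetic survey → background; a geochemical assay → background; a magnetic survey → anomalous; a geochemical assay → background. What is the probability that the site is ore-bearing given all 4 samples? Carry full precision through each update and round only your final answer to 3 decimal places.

0.204

After a magnetic survey='background': P(ore) = 0.35·0.7500 / (0.35·0.7500 + 0.6·0.2500) ≈ 0.6364
After a geochemical assay='background': P(ore) = 0.15·0.6364 / (0.15·0.6364 + 0.5·0.3636) ≈ 0.3443
After a magnetic survey='anomalous': P(ore) = 0.65·0.3443 / (0.65·0.3443 + 0.4·0.6557) ≈ 0.4604
After a geochemical assay='background': P(ore) = 0.15·0.4604 / (0.15·0.4604 + 0.5·0.5396) ≈ 0.2038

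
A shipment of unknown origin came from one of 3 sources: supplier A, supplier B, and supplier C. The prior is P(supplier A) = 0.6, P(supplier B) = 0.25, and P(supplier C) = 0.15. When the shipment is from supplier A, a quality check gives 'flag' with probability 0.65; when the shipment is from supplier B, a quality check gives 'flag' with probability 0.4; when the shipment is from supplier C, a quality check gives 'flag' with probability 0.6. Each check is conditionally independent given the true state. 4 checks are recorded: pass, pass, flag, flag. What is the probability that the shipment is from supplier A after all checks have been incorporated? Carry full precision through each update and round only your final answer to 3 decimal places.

After 'pass': normaliser = 0.35·0.6000 + 0.6·0.2500 + 0.4·0.1500; P(supplier A) ≈ 0.5000, P(supplier B) ≈ 0.3571, P(supplier C) ≈ 0.1429
After 'pass': normaliser = 0.35·0.5000 + 0.6·0.3571 + 0.4·0.1429; P(supplier A) ≈ 0.3920, P(supplier B) ≈ 0.4800, P(supplier C) ≈ 0.1280
After 'flag': normaliser = 0.65·0.3920 + 0.4·0.4800 + 0.6·0.1280; P(supplier A) ≈ 0.4866, P(supplier B) ≈ 0.3667, P(supplier C) ≈ 0.1467
After 'flag': normaliser = 0.65·0.4866 + 0.4·0.3667 + 0.6·0.1467; P(supplier A) ≈ 0.5741, P(supplier B) ≈ 0.2662, P(supplier C) ≈ 0.1597

0.574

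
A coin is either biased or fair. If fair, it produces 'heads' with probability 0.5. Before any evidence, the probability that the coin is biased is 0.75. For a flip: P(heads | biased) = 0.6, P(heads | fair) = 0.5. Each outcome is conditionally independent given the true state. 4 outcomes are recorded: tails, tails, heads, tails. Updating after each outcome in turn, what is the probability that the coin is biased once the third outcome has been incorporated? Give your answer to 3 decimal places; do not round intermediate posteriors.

0.697

Apply Bayes' rule sequentially, carrying P(biased) forward.
After 'tails': P(biased) = 0.4·0.7500 / (0.4·0.7500 + 0.5·0.2500) ≈ 0.7059
After 'tails': P(biased) = 0.4·0.7059 / (0.4·0.7059 + 0.5·0.2941) ≈ 0.6575
After 'heads': P(biased) = 0.6·0.6575 / (0.6·0.6575 + 0.5·0.3425) ≈ 0.6973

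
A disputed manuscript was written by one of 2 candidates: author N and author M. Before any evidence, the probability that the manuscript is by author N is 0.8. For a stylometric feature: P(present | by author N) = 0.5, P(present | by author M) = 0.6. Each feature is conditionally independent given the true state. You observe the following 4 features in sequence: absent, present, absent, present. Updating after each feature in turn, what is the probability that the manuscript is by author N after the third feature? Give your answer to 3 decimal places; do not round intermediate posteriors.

0.839

Each posterior becomes the prior for the next update.
After 'absent': P(author N) = 0.5·0.8000 / (0.5·0.8000 + 0.4·0.2000) ≈ 0.8333
After 'present': P(author N) = 0.5·0.8333 / (0.5·0.8333 + 0.6·0.1667) ≈ 0.8065
After 'absent': P(author N) = 0.5·0.8065 / (0.5·0.8065 + 0.4·0.1935) ≈ 0.8389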